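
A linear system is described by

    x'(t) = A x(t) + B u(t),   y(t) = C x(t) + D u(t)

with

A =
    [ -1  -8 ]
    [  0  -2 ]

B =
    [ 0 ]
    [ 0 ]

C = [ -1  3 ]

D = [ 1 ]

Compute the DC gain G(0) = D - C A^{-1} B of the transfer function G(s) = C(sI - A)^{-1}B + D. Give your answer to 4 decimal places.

G(0) = C(-A)^{-1}B + D = -C A^{-1} B + D.
det A = 2, so A^{-1} = (1/2)·adj(A) = [[-1, 4], [0, -1/2]]
A^{-1} B = [0, 0]^T
C A^{-1} B = 0
G(0) = D - C A^{-1} B = 1 - (0) = 1

1.0000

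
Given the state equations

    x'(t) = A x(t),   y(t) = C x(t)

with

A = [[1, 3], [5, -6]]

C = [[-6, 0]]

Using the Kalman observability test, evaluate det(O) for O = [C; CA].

CA = [[-6, -18]]
Observability matrix O = [C; CA] = [[-6, 0], [-6, -18]]
det(O) = (-6)·(-18) - 0·(-6) = 108 - 0 = 108
Since det(O) ≠ 0, rank(O) = 2 and the system is completely observable.

108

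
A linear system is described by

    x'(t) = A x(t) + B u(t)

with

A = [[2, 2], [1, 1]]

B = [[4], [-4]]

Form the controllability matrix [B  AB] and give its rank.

1

AB = [[0], [0]]
Controllability matrix C = [B  AB] = [[4, 0], [-4, 0]]
Every column of C is a scalar multiple of column 1 = [4, -4] (multipliers 1, 0), so the columns span a one-dimensional space.
C ≠ 0, hence rank(C) = 1.
rank(C) = 1 < n = 2, so the pair (A, B) is not completely controllable.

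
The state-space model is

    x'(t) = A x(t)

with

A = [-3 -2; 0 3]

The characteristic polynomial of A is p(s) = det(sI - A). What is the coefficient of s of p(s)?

For a 2×2 matrix, det(sI - A) = s^2 - (tr A)s + det A.
tr A = 0, det A = -9.
So p(s) = s^2 - 9.
The coefficient of s is 0.

0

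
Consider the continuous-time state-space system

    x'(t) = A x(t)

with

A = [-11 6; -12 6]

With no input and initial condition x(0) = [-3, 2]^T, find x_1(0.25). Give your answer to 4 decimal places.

3.4128

det(sI - A) = s^2 - (tr A)s + det A, with tr A = (-11) + 6 = -5 and det A = (-11)·6 - 6·(-12) = -66 - (-72) = 6.
So p(s) = det(sI - A) = s^2 + 5s + 6.
Factor s^2 + 5s + 6: two numbers with sum -5 and product 6 are -2 and -3, so s^2 + 5s + 6 = (s + 2)(s + 3).
Hence p(s) = (s + 2) (s + 3), with roots -3, -2.
The eigenvalues -3, -2 are distinct and real, so A is diagonalisable and x(t) = e^{At} x(0) = V diag(e^{λ_i t}) V^{-1} x(0), where the columns of V are the eigenvectors.
λ = -3: A - (-3)I = [[-8, 6], [-12, 9]]. Row 1 gives (-8)·v1 + 6·v2 = 0, so take v_1 = [3, 4]^T.
λ = -2: A - (-2)I = [[-9, 6], [-12, 8]]. Row 1 gives (-9)·v1 + 6·v2 = 0, so take v_2 = [2, 3]^T.
V = [v_1 v_2] = [[3, 2], [4, 3]] has det V = 1, so V^{-1} = adj(V)/det V = [[3, -2], [-4, 3]].
Modal coordinates z(0) = V^{-1} x(0): 3·(-3) + (-2)·2 = -13; (-4)·(-3) + 3·2 = 18; so z(0) = [-13, 18]^T.
x_1(t) = Σ_i (v_i)_1 · z_i(0) · e^{λ_i t} (row 1 of V times the modal terms).
x_1(0.25) = 3·(-13)·e^{-3·0.25} + 2·18·e^{-2·0.25} = (-39)·0.472367 + 36·0.606531 = 3.4128.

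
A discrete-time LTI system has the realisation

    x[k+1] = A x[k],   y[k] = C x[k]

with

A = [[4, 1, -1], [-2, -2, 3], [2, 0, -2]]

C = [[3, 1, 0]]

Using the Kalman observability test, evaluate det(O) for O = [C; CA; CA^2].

CA = [[10, 1, 0]]
CA^2 = [[38, 8, -7]]
Observability matrix O = [C; CA; CA^2] = [[3, 1, 0], [10, 1, 0], [38, 8, -7]]
Expanding along the first row, det(O) = 3·(1·(-7) - 0·8) - 1·(10·(-7) - 0·38) + 0·(10·8 - 1·38) = 3·(-7) - 1·(-70) + 0·42 = 49
Since det(O) ≠ 0, rank(O) = 3 and the system is completely observable.

49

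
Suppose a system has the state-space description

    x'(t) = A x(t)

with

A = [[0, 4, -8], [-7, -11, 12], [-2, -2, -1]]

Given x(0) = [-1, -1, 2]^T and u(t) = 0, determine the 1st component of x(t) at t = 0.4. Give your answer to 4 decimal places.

det(sI - A) = s^3 - (tr A)s^2 + (M11 + M22 + M33)s - det A, where Mii is the 2×2 principal minor of A obtained by deleting row i and column i.
tr A = 0 + (-11) + (-1) = -12; M11 = (-11)·(-1) - 12·(-2) = 11 - (-24) = 35; M22 = 0·(-1) - (-8)·(-2) = 0 - 16 = -16; M33 = 0·(-11) - 4·(-7) = 0 - (-28) = 28; sum of minors = 47.
det A = 0·((-11)·(-1) - 12·(-2)) - 4·((-7)·(-1) - 12·(-2)) + (-8)·((-7)·(-2) - (-11)·(-2)) = 0·35 - 4·31 + (-8)·(-8) = -60.
So p(s) = det(sI - A) = s^3 + 12s^2 + 47s + 60.
Rational-root test: any integer root divides 60. Testing small divisors, s = -3 works: p(-3) = -27 + 108 + (-141) + 60 = 0, so (s + 3) is a factor.
Dividing, p(s) = (s + 3)(s^2 + 9s + 20).
Factor s^2 + 9s + 20: two numbers with sum -9 and product 20 are -4 and -5, so s^2 + 9s + 20 = (s + 4)(s + 5).
Hence p(s) = (s + 3) (s + 4) (s + 5), with roots -5, -4, -3.
The eigenvalues -5, -4, -3 are distinct and real, so A is diagonalisable and x(t) = e^{At} x(0) = V diag(e^{λ_i t}) V^{-1} x(0), where the columns of V are the eigenvectors.
λ = -5: A - (-5)I = [[5, 4, -8], [-7, -6, 12], [-2, -2, 4]]. v must be orthogonal to every row; (row 1) × (row 2) = [0, -4, -2], so take v_1 = [0, 2, 1]^T.
λ = -4: A - (-4)I = [[4, 4, -8], [-7, -7, 12], [-2, -2, 3]]. v must be orthogonal to every row; (row 1) × (row 2) = [-8, 8, 0], so take v_2 = [-1, 1, 0]^T.
λ = -3: A - (-3)I = [[3, 4, -8], [-7, -8, 12], [-2, -2, 2]]. v must be orthogonal to every row; (row 1) × (row 2) = [-16, 20, 4], so take v_3 = [4, -5, -1]^T.
V = [v_1 v_2 v_3] = [[0, -1, 4], [2, 1, -5], [1, 0, -1]] has det V = -1, so V^{-1} = adj(V)/det V = [[1, 1, -1], [3, 4, -8], [1, 1, -2]].
Modal coordinates z(0) = V^{-1} x(0): 1·(-1) + 1·(-1) + (-1)·2 = -4; 3·(-1) + 4·(-1) + (-8)·2 = -23; 1·(-1) + 1·(-1) + (-2)·2 = -6; so z(0) = [-4, -23, -6]^T.
x_1(t) = Σ_i (v_i)_1 · z_i(0) · e^{λ_i t} (row 1 of V times the modal terms).
x_1(0.4) = 0·(-4)·e^{-5·0.4} + (-1)·(-23)·e^{-4·0.4} + 4·(-6)·e^{-3·0.4} = 0·0.135335 + 23·0.201897 + (-24)·0.301194 = -2.5850.

-2.5850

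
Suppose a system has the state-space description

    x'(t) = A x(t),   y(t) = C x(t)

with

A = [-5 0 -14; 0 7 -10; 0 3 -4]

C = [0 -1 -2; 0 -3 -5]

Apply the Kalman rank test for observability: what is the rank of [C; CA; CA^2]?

CA = [[0, -13, 18], [0, -36, 50]]
CA^2 = [[0, -37, 58], [0, -102, 160]]
Observability matrix O = [C; CA; CA^2] = [[0, -1, -2], [0, -3, -5], [0, -13, 18], [0, -36, 50], [0, -37, 58], [0, -102, 160]]
Column 1 of O is identically zero, so rank(O) ≤ 2.
The 2×2 minor from rows 1, 2, columns 2, 3 is (-1)·(-5) - (-2)·(-3) = 5 - 6 = -1 ≠ 0, so rank(O) = 2.
rank(O) = 2 < n = 3, so the pair (A, C) is not completely observable.

2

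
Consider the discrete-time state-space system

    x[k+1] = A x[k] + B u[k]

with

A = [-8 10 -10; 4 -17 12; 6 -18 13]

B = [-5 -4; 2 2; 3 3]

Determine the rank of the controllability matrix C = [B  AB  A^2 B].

AB = [[30, 22], [-18, -14], [-27, -21]]
A^2B = [[-150, -106], [102, 74], [153, 111]]
Controllability matrix C = [B  AB  A^2B] = [[-5, -4, 30, 22, -150, -106], [2, 2, -18, -14, 102, 74], [3, 3, -27, -21, 153, 111]]
The rows r1, r2, r3 of C are linearly dependent: -3·r2 + 2·r3 = 0 (check each entry), so rank(C) ≤ 2.
The 2×2 minor from rows 1, 2, columns 1, 2 is (-5)·2 - (-4)·2 = -10 - (-8) = -2 ≠ 0, so rank(C) = 2.
rank(C) = 2 < n = 3, so the pair (A, B) is not completely controllable.

2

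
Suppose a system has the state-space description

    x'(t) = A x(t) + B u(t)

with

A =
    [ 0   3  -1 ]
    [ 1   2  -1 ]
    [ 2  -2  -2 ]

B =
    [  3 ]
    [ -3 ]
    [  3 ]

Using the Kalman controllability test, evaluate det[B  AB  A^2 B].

2916

AB = [[-12], [-6], [6]]
A^2B = [[-24], [-30], [-24]]
Controllability matrix C = [B  AB  A^2B] = [[3, -12, -24], [-3, -6, -30], [3, 6, -24]]
Expanding along the first row, det(C) = 3·((-6)·(-24) - (-30)·6) - (-12)·((-3)·(-24) - (-30)·3) + (-24)·((-3)·6 - (-6)·3) = 3·324 - (-12)·162 + (-24)·0 = 2916
Since det(C) ≠ 0, rank(C) = 3 and the system is completely controllable.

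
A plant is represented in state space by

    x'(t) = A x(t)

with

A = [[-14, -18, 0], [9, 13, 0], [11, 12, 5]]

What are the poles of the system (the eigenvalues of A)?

det(sI - A) = s^3 - (tr A)s^2 + (M11 + M22 + M33)s - det A, where Mii is the 2×2 principal minor of A obtained by deleting row i and column i.
tr A = (-14) + 13 + 5 = 4; M11 = 13·5 - 0·12 = 65 - 0 = 65; M22 = (-14)·5 - 0·11 = -70 - 0 = -70; M33 = (-14)·13 - (-18)·9 = -182 - (-162) = -20; sum of minors = -25.
det A = (-14)·(13·5 - 0·12) - (-18)·(9·5 - 0·11) + 0·(9·12 - 13·11) = (-14)·65 - (-18)·45 + 0·(-35) = -100.
So p(s) = det(sI - A) = s^3 - 4s^2 - 25s + 100.
Rational-root test: any integer root divides 100. Testing small divisors, s = 4 works: p(4) = 64 + (-64) + (-100) + 100 = 0, so (s - 4) is a factor.
Dividing, p(s) = (s - 4)(s^2 - 25).
Factor s^2 - 25: two numbers with sum 0 and product -25 are 5 and -5, so s^2 - 25 = (s - 5)(s + 5).
Hence p(s) = (s - 5) (s - 4) (s + 5), with roots -5, 4, 5.
At least one eigenvalue has non-negative real part, so the system is not asymptotically stable.

-5, 4, 5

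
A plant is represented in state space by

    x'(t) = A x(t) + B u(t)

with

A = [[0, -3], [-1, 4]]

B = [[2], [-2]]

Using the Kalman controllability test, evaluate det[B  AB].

-8

AB = [[6], [-10]]
Controllability matrix C = [B  AB] = [[2, 6], [-2, -10]]
det(C) = 2·(-10) - 6·(-2) = -20 - (-12) = -8
Since det(C) ≠ 0, rank(C) = 2 and the system is completely controllable.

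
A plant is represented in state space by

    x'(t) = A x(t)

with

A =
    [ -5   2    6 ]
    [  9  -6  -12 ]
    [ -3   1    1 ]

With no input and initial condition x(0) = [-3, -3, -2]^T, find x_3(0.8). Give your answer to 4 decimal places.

0.4959

det(sI - A) = s^3 - (tr A)s^2 + (M11 + M22 + M33)s - det A, where Mii is the 2×2 principal minor of A obtained by deleting row i and column i.
tr A = (-5) + (-6) + 1 = -10; M11 = (-6)·1 - (-12)·1 = -6 - (-12) = 6; M22 = (-5)·1 - 6·(-3) = -5 - (-18) = 13; M33 = (-5)·(-6) - 2·9 = 30 - 18 = 12; sum of minors = 31.
det A = (-5)·((-6)·1 - (-12)·1) - 2·(9·1 - (-12)·(-3)) + 6·(9·1 - (-6)·(-3)) = (-5)·6 - 2·(-27) + 6·(-9) = -30.
So p(s) = det(sI - A) = s^3 + 10s^2 + 31s + 30.
Rational-root test: any integer root divides 30. Testing small divisors, s = -2 works: p(-2) = -8 + 40 + (-62) + 30 = 0, so (s + 2) is a factor.
Dividing, p(s) = (s + 2)(s^2 + 8s + 15).
Factor s^2 + 8s + 15: two numbers with sum -8 and product 15 are -3 and -5, so s^2 + 8s + 15 = (s + 3)(s + 5).
Hence p(s) = (s + 2) (s + 3) (s + 5), with roots -5, -3, -2.
The eigenvalues -5, -3, -2 are distinct and real, so A is diagonalisable and x(t) = e^{At} x(0) = V diag(e^{λ_i t}) V^{-1} x(0), where the columns of V are the eigenvectors.
λ = -5: A - (-5)I = [[0, 2, 6], [9, -1, -12], [-3, 1, 6]]. v must be orthogonal to every row; (row 1) × (row 2) = [-18, 54, -18], so take v_1 = [1, -3, 1]^T.
λ = -3: A - (-3)I = [[-2, 2, 6], [9, -3, -12], [-3, 1, 4]]. v must be orthogonal to every row; (row 1) × (row 2) = [-6, 30, -12], so take v_2 = [1, -5, 2]^T.
λ = -2: A - (-2)I = [[-3, 2, 6], [9, -4, -12], [-3, 1, 3]]. v must be orthogonal to every row; (row 1) × (row 2) = [0, 18, -6], so take v_3 = [0, 3, -1]^T.
V = [v_1 v_2 v_3] = [[1, 1, 0], [-3, -5, 3], [1, 2, -1]] has det V = -1, so V^{-1} = adj(V)/det V = [[1, -1, -3], [0, 1, 3], [1, 1, 2]].
Modal coordinates z(0) = V^{-1} x(0): 1·(-3) + (-1)·(-3) + (-3)·(-2) = 6; 0·(-3) + 1·(-3) + 3·(-2) = -9; 1·(-3) + 1·(-3) + 2·(-2) = -10; so z(0) = [6, -9, -10]^T.
x_3(t) = Σ_i (v_i)_3 · z_i(0) · e^{λ_i t} (row 3 of V times the modal terms).
x_3(0.8) = 1·6·e^{-5·0.8} + 2·(-9)·e^{-3·0.8} + (-1)·(-10)·e^{-2·0.8} = 6·0.018316 + (-18)·0.090718 + 10·0.201897 = 0.4959.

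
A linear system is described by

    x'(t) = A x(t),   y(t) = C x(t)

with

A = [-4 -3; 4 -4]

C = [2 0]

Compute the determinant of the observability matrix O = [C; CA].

CA = [[-8, -6]]
Observability matrix O = [C; CA] = [[2, 0], [-8, -6]]
det(O) = 2·(-6) - 0·(-8) = -12 - 0 = -12
Since det(O) ≠ 0, rank(O) = 2 and the system is completely observable.

-12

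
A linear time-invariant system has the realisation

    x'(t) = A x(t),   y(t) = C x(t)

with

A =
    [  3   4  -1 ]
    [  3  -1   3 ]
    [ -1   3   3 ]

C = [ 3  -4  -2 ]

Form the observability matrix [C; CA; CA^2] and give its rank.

3

CA = [[-1, 10, -21]]
CA^2 = [[48, -77, -32]]
Observability matrix O = [C; CA; CA^2] = [[3, -4, -2], [-1, 10, -21], [48, -77, -32]]
det(O) = 3·(10·(-32) - (-21)·(-77)) - (-4)·((-1)·(-32) - (-21)·48) + (-2)·((-1)·(-77) - 10·48) = 3·(-1937) - (-4)·1040 + (-2)·(-403) = -845 ≠ 0, so rank(O) = 3.
rank(O) = 3 = n, so the pair (A, C) is completely observable.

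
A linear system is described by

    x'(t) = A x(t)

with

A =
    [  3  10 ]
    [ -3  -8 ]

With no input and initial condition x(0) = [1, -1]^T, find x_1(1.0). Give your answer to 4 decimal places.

-0.2924

det(sI - A) = s^2 - (tr A)s + det A, with tr A = 3 + (-8) = -5 and det A = 3·(-8) - 10·(-3) = -24 - (-30) = 6.
So p(s) = det(sI - A) = s^2 + 5s + 6.
Factor s^2 + 5s + 6: two numbers with sum -5 and product 6 are -2 and -3, so s^2 + 5s + 6 = (s + 2)(s + 3).
Hence p(s) = (s + 2) (s + 3), with roots -3, -2.
The eigenvalues -3, -2 are distinct and real, so A is diagonalisable and x(t) = e^{At} x(0) = V diag(e^{λ_i t}) V^{-1} x(0), where the columns of V are the eigenvectors.
λ = -3: A - (-3)I = [[6, 10], [-3, -5]]. Row 1 gives 6·v1 + 10·v2 = 0, so take v_1 = [5, -3]^T.
λ = -2: A - (-2)I = [[5, 10], [-3, -6]]. Row 1 gives 5·v1 + 10·v2 = 0, so take v_2 = [2, -1]^T.
V = [v_1 v_2] = [[5, 2], [-3, -1]] has det V = 1, so V^{-1} = adj(V)/det V = [[-1, -2], [3, 5]].
Modal coordinates z(0) = V^{-1} x(0): (-1)·1 + (-2)·(-1) = 1; 3·1 + 5·(-1) = -2; so z(0) = [1, -2]^T.
x_1(t) = Σ_i (v_i)_1 · z_i(0) · e^{λ_i t} (row 1 of V times the modal terms).
x_1(1.0) = 5·1·e^{-3·1.0} + 2·(-2)·e^{-2·1.0} = 5·0.049787 + (-4)·0.135335 = -0.2924.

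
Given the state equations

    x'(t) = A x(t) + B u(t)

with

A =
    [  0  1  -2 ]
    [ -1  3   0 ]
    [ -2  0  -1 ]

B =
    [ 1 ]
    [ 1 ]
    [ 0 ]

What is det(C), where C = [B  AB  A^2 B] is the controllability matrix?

-2

AB = [[1], [2], [-2]]
A^2B = [[6], [5], [0]]
Controllability matrix C = [B  AB  A^2B] = [[1, 1, 6], [1, 2, 5], [0, -2, 0]]
Expanding along the first row, det(C) = 1·(2·0 - 5·(-2)) - 1·(1·0 - 5·0) + 6·(1·(-2) - 2·0) = 1·10 - 1·0 + 6·(-2) = -2
Since det(C) ≠ 0, rank(C) = 3 and the system is completely controllable.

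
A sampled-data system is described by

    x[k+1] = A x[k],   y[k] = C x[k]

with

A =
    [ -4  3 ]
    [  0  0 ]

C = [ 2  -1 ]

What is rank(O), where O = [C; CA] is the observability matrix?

CA = [[-8, 6]]
Observability matrix O = [C; CA] = [[2, -1], [-8, 6]]
det(O) = 2·6 - (-1)·(-8) = 12 - 8 = 4 ≠ 0, so rank(O) = 2.
rank(O) = 2 = n, so the pair (A, C) is completely observable.

2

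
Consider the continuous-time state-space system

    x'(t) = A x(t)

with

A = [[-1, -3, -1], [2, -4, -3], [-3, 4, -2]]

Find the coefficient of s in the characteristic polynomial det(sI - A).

Expand det(sI - A) for the 3×3 matrix.
p(s) = s^3 + 7s^2 + 29s + 55.
(Check: constant term = det(-A) = (-1)^3 det A = 55; coefficient of s^2 = -tr A = 7.)
The coefficient of s is 29.

29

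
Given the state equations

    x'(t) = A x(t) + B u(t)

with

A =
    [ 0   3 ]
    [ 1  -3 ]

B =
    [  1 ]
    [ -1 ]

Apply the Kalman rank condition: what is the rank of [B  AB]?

AB = [[-3], [4]]
Controllability matrix C = [B  AB] = [[1, -3], [-1, 4]]
det(C) = 1·4 - (-3)·(-1) = 4 - 3 = 1 ≠ 0, so rank(C) = 2.
rank(C) = 2 = n, so the pair (A, B) is completely controllable.

2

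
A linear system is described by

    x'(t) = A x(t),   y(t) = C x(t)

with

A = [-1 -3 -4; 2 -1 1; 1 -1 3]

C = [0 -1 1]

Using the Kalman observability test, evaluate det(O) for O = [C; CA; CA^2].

-17

CA = [[-1, 0, 2]]
CA^2 = [[3, 1, 10]]
Observability matrix O = [C; CA; CA^2] = [[0, -1, 1], [-1, 0, 2], [3, 1, 10]]
Expanding along the first row, det(O) = 0·(0·10 - 2·1) - (-1)·((-1)·10 - 2·3) + 1·((-1)·1 - 0·3) = 0·(-2) - (-1)·(-16) + 1·(-1) = -17
Since det(O) ≠ 0, rank(O) = 3 and the system is completely observable.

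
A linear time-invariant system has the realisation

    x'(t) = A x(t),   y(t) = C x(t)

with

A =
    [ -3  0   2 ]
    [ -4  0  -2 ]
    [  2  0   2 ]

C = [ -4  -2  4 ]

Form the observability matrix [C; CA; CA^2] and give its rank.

CA = [[28, 0, 4]]
CA^2 = [[-76, 0, 64]]
Observability matrix O = [C; CA; CA^2] = [[-4, -2, 4], [28, 0, 4], [-76, 0, 64]]
det(O) = (-4)·(0·64 - 4·0) - (-2)·(28·64 - 4·(-76)) + 4·(28·0 - 0·(-76)) = (-4)·0 - (-2)·2096 + 4·0 = 4192 ≠ 0, so rank(O) = 3.
rank(O) = 3 = n, so the pair (A, C) is completely observable.

3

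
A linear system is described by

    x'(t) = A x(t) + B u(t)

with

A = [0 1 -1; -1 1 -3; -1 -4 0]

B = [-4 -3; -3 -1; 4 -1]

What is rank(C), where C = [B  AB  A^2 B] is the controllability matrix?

3

AB = [[-7, 0], [-11, 5], [16, 7]]
A^2B = [[-27, -2], [-52, -16], [51, -20]]
Controllability matrix C = [B  AB  A^2B] = [[-4, -3, -7, 0, -27, -2], [-3, -1, -11, 5, -52, -16], [4, -1, 16, 7, 51, -20]]
Take the 3×3 submatrix of C formed by columns 1, 2, 3: [[-4, -3, -7], [-3, -1, -11], [4, -1, 16]]. Its determinant is (-4)·((-1)·16 - (-11)·(-1)) - (-3)·((-3)·16 - (-11)·4) + (-7)·((-3)·(-1) - (-1)·4) = (-4)·(-27) - (-3)·(-4) + (-7)·7 = 47 ≠ 0.
So rank(C) ≥ 3; since C has 3 rows, rank(C) = 3.
rank(C) = 3 = n, so the pair (A, B) is completely controllable.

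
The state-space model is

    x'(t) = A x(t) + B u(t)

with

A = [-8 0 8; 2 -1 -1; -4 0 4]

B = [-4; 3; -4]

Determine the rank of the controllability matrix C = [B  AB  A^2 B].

2

AB = [[0], [-7], [0]]
A^2B = [[0], [7], [0]]
Controllability matrix C = [B  AB  A^2B] = [[-4, 0, 0], [3, -7, 7], [-4, 0, 0]]
The rows r1, r2, r3 of C are linearly dependent: -r1 + r3 = 0 (check each entry), so rank(C) ≤ 2.
The 2×2 minor from rows 1, 2, columns 1, 2 is (-4)·(-7) - 0·3 = 28 - 0 = 28 ≠ 0, so rank(C) = 2.
rank(C) = 2 < n = 3, so the pair (A, B) is not completely controllable.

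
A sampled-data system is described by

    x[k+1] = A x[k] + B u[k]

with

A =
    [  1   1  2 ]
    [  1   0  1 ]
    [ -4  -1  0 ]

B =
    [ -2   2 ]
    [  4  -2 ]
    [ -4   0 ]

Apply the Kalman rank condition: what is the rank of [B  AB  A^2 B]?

3

AB = [[-6, 0], [-6, 2], [4, -6]]
A^2B = [[-4, -10], [-2, -6], [30, -2]]
Controllability matrix C = [B  AB  A^2B] = [[-2, 2, -6, 0, -4, -10], [4, -2, -6, 2, -2, -6], [-4, 0, 4, -6, 30, -2]]
Take the 3×3 submatrix of C formed by columns 1, 2, 3: [[-2, 2, -6], [4, -2, -6], [-4, 0, 4]]. Its determinant is (-2)·((-2)·4 - (-6)·0) - 2·(4·4 - (-6)·(-4)) + (-6)·(4·0 - (-2)·(-4)) = (-2)·(-8) - 2·(-8) + (-6)·(-8) = 80 ≠ 0.
So rank(C) ≥ 3; since C has 3 rows, rank(C) = 3.
rank(C) = 3 = n, so the pair (A, B) is completely controllable.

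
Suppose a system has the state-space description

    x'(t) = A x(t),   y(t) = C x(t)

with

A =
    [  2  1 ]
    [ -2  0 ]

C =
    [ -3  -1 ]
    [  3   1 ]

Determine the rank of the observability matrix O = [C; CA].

CA = [[-4, -3], [4, 3]]
Observability matrix O = [C; CA] = [[-3, -1], [3, 1], [-4, -3], [4, 3]]
Take the 2×2 submatrix of O formed by rows 1, 3: [[-3, -1], [-4, -3]]. Its determinant is (-3)·(-3) - (-1)·(-4) = 9 - 4 = 5 ≠ 0.
So rank(O) ≥ 2; since O has 2 columns, rank(O) = 2.
rank(O) = 2 = n, so the pair (A, C) is completely observable.

2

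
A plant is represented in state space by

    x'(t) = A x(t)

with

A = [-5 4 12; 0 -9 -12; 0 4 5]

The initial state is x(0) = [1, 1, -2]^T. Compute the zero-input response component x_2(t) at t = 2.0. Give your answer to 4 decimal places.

det(sI - A) = s^3 - (tr A)s^2 + (M11 + M22 + M33)s - det A, where Mii is the 2×2 principal minor of A obtained by deleting row i and column i.
tr A = (-5) + (-9) + 5 = -9; M11 = (-9)·5 - (-12)·4 = -45 - (-48) = 3; M22 = (-5)·5 - 12·0 = -25 - 0 = -25; M33 = (-5)·(-9) - 4·0 = 45 - 0 = 45; sum of minors = 23.
det A = (-5)·((-9)·5 - (-12)·4) - 4·(0·5 - (-12)·0) + 12·(0·4 - (-9)·0) = (-5)·3 - 4·0 + 12·0 = -15.
So p(s) = det(sI - A) = s^3 + 9s^2 + 23s + 15.
Rational-root test: any integer root divides 15. Testing small divisors, s = -1 works: p(-1) = -1 + 9 + (-23) + 15 = 0, so (s + 1) is a factor.
Dividing, p(s) = (s + 1)(s^2 + 8s + 15).
Factor s^2 + 8s + 15: two numbers with sum -8 and product 15 are -3 and -5, so s^2 + 8s + 15 = (s + 3)(s + 5).
Hence p(s) = (s + 1) (s + 3) (s + 5), with roots -5, -3, -1.
The eigenvalues -5, -3, -1 are distinct and real, so A is diagonalisable and x(t) = e^{At} x(0) = V diag(e^{λ_i t}) V^{-1} x(0), where the columns of V are the eigenvectors.
λ = -5: A - (-5)I = [[0, 4, 12], [0, -4, -12], [0, 4, 10]]. v must be orthogonal to every row; (row 1) × (row 3) = [-8, 0, 0], so take v_1 = [1, 0, 0]^T.
λ = -3: A - (-3)I = [[-2, 4, 12], [0, -6, -12], [0, 4, 8]]. v must be orthogonal to every row; (row 1) × (row 2) = [24, -24, 12], so take v_2 = [-2, 2, -1]^T.
λ = -1: A - (-1)I = [[-4, 4, 12], [0, -8, -12], [0, 4, 6]]. v must be orthogonal to every row; (row 1) × (row 2) = [48, -48, 32], so take v_3 = [3, -3, 2]^T.
V = [v_1 v_2 v_3] = [[1, -2, 3], [0, 2, -3], [0, -1, 2]] has det V = 1, so V^{-1} = adj(V)/det V = [[1, 1, 0], [0, 2, 3], [0, 1, 2]].
Modal coordinates z(0) = V^{-1} x(0): 1·1 + 1·1 + 0·(-2) = 2; 0·1 + 2·1 + 3·(-2) = -4; 0·1 + 1·1 + 2·(-2) = -3; so z(0) = [2, -4, -3]^T.
x_2(t) = Σ_i (v_i)_2 · z_i(0) · e^{λ_i t} (row 2 of V times the modal terms).
x_2(2.0) = 0·2·e^{-5·2.0} + 2·(-4)·e^{-3·2.0} + (-3)·(-3)·e^{-1·2.0} = 0·0.000045 + (-8)·0.002479 + 9·0.135335 = 1.1982.

1.1982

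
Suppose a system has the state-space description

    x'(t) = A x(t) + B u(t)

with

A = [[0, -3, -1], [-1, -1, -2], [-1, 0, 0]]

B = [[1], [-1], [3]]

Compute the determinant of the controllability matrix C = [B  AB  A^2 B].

AB = [[0], [-6], [-1]]
A^2B = [[19], [8], [0]]
Controllability matrix C = [B  AB  A^2B] = [[1, 0, 19], [-1, -6, 8], [3, -1, 0]]
Expanding along the first row, det(C) = 1·((-6)·0 - 8·(-1)) - 0·((-1)·0 - 8·3) + 19·((-1)·(-1) - (-6)·3) = 1·8 - 0·(-24) + 19·19 = 369
Since det(C) ≠ 0, rank(C) = 3 and the system is completely controllable.

369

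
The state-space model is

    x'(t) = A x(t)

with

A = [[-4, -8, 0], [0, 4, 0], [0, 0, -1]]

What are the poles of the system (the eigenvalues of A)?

det(sI - A) = s^3 - (tr A)s^2 + (M11 + M22 + M33)s - det A, where Mii is the 2×2 principal minor of A obtained by deleting row i and column i.
tr A = (-4) + 4 + (-1) = -1; M11 = 4·(-1) - 0·0 = -4 - 0 = -4; M22 = (-4)·(-1) - 0·0 = 4 - 0 = 4; M33 = (-4)·4 - (-8)·0 = -16 - 0 = -16; sum of minors = -16.
det A = (-4)·(4·(-1) - 0·0) - (-8)·(0·(-1) - 0·0) + 0·(0·0 - 4·0) = (-4)·(-4) - (-8)·0 + 0·0 = 16.
So p(s) = det(sI - A) = s^3 + s^2 - 16s - 16.
Rational-root test: any integer root divides -16. Testing small divisors, s = -1 works: p(-1) = -1 + 1 + 16 + (-16) = 0, so (s + 1) is a factor.
Dividing, p(s) = (s + 1)(s^2 - 16).
Factor s^2 - 16: two numbers with sum 0 and product -16 are 4 and -4, so s^2 - 16 = (s - 4)(s + 4).
Hence p(s) = (s - 4) (s + 1) (s + 4), with roots -4, -1, 4.
At least one eigenvalue has non-negative real part, so the system is not asymptotically stable.

-4, -1, 4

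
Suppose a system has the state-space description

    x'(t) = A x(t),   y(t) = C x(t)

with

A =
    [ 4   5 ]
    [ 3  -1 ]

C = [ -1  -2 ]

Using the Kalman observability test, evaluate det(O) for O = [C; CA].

-17

CA = [[-10, -3]]
Observability matrix O = [C; CA] = [[-1, -2], [-10, -3]]
det(O) = (-1)·(-3) - (-2)·(-10) = 3 - 20 = -17
Since det(O) ≠ 0, rank(O) = 2 and the system is completely observable.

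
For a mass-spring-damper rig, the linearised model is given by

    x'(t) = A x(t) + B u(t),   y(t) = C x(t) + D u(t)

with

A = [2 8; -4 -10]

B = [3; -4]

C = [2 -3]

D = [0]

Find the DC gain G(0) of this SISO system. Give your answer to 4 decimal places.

0.6667

G(0) = C(-A)^{-1}B + D = -C A^{-1} B + D.
det A = 12, so A^{-1} = (1/12)·adj(A) = [[-5/6, -2/3], [1/3, 1/6]]
A^{-1} B = [1/6, 1/3]^T
C A^{-1} B = -2/3
G(0) = D - C A^{-1} B = 0 - (-2/3) = 2/3 ≈ 0.6667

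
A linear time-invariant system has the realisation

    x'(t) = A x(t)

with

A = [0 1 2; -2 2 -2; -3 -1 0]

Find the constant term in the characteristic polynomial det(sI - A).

-22

Expand det(sI - A) for the 3×3 matrix.
p(s) = s^3 - 2s^2 + 6s - 22.
(Check: constant term = det(-A) = (-1)^3 det A = -22; coefficient of s^2 = -tr A = -2.)
The constant term is -22.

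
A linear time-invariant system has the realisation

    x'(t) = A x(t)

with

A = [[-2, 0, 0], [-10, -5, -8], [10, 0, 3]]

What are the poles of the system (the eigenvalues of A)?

det(sI - A) = s^3 - (tr A)s^2 + (M11 + M22 + M33)s - det A, where Mii is the 2×2 principal minor of A obtained by deleting row i and column i.
tr A = (-2) + (-5) + 3 = -4; M11 = (-5)·3 - (-8)·0 = -15 - 0 = -15; M22 = (-2)·3 - 0·10 = -6 - 0 = -6; M33 = (-2)·(-5) - 0·(-10) = 10 - 0 = 10; sum of minors = -11.
det A = (-2)·((-5)·3 - (-8)·0) - 0·((-10)·3 - (-8)·10) + 0·((-10)·0 - (-5)·10) = (-2)·(-15) - 0·50 + 0·50 = 30.
So p(s) = det(sI - A) = s^3 + 4s^2 - 11s - 30.
Rational-root test: any integer root divides -30. Testing small divisors, s = -2 works: p(-2) = -8 + 16 + 22 + (-30) = 0, so (s + 2) is a factor.
Dividing, p(s) = (s + 2)(s^2 + 2s - 15).
Factor s^2 + 2s - 15: two numbers with sum -2 and product -15 are 3 and -5, so s^2 + 2s - 15 = (s - 3)(s + 5).
Hence p(s) = (s - 3) (s + 2) (s + 5), with roots -5, -2, 3.
At least one eigenvalue has non-negative real part, so the system is not asymptotically stable.

-5, -2, 3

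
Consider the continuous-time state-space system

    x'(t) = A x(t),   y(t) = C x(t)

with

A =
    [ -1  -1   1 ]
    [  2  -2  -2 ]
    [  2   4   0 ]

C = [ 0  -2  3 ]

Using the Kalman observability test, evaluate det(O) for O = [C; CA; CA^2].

CA = [[2, 16, 4]]
CA^2 = [[38, -18, -30]]
Observability matrix O = [C; CA; CA^2] = [[0, -2, 3], [2, 16, 4], [38, -18, -30]]
Expanding along the first row, det(O) = 0·(16·(-30) - 4·(-18)) - (-2)·(2·(-30) - 4·38) + 3·(2·(-18) - 16·38) = 0·(-408) - (-2)·(-212) + 3·(-644) = -2356
Since det(O) ≠ 0, rank(O) = 3 and the system is completely observable.

-2356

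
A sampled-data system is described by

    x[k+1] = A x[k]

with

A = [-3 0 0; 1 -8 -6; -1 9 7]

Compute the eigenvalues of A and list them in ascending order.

-3, -2, 1

det(zI - A) = z^3 - (tr A)z^2 + (M11 + M22 + M33)z - det A, where Mii is the 2×2 principal minor of A obtained by deleting row i and column i.
tr A = (-3) + (-8) + 7 = -4; M11 = (-8)·7 - (-6)·9 = -56 - (-54) = -2; M22 = (-3)·7 - 0·(-1) = -21 - 0 = -21; M33 = (-3)·(-8) - 0·1 = 24 - 0 = 24; sum of minors = 1.
det A = (-3)·((-8)·7 - (-6)·9) - 0·(1·7 - (-6)·(-1)) + 0·(1·9 - (-8)·(-1)) = (-3)·(-2) - 0·1 + 0·1 = 6.
So p(z) = det(zI - A) = z^3 + 4z^2 + z - 6.
Rational-root test: any integer root divides -6. Testing small divisors, z = 1 works: p(1) = 1 + 4 + 1 + (-6) = 0, so (z - 1) is a factor.
Dividing, p(z) = (z - 1)(z^2 + 5z + 6).
Factor z^2 + 5z + 6: two numbers with sum -5 and product 6 are -2 and -3, so z^2 + 5z + 6 = (z + 2)(z + 3).
Hence p(z) = (z - 1) (z + 2) (z + 3), with roots -3, -2, 1.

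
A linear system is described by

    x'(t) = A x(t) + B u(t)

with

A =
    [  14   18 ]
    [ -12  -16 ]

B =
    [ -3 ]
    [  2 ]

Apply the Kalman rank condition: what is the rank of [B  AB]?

AB = [[-6], [4]]
Controllability matrix C = [B  AB] = [[-3, -6], [2, 4]]
Every column of C is a scalar multiple of column 1 = [-3, 2] (multipliers 1, 2), so the columns span a one-dimensional space.
C ≠ 0, hence rank(C) = 1.
rank(C) = 1 < n = 2, so the pair (A, B) is not completely controllable.

1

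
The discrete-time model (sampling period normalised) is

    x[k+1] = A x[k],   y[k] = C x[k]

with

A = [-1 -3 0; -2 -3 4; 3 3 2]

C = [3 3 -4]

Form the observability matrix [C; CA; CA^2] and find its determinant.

4860

CA = [[-21, -30, 4]]
CA^2 = [[93, 165, -112]]
Observability matrix O = [C; CA; CA^2] = [[3, 3, -4], [-21, -30, 4], [93, 165, -112]]
Expanding along the first row, det(O) = 3·((-30)·(-112) - 4·165) - 3·((-21)·(-112) - 4·93) + (-4)·((-21)·165 - (-30)·93) = 3·2700 - 3·1980 + (-4)·(-675) = 4860
Since det(O) ≠ 0, rank(O) = 3 and the system is completely observable.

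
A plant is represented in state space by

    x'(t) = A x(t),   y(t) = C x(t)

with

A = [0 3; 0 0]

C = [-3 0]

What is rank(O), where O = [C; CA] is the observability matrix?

CA = [[0, -9]]
Observability matrix O = [C; CA] = [[-3, 0], [0, -9]]
det(O) = (-3)·(-9) - 0·0 = 27 - 0 = 27 ≠ 0, so rank(O) = 2.
rank(O) = 2 = n, so the pair (A, C) is completely observable.

2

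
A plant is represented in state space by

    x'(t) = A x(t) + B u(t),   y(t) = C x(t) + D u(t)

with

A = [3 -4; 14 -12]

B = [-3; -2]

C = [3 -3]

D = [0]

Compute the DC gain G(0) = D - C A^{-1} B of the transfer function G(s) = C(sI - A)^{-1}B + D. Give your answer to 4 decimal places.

1.2000

G(0) = C(-A)^{-1}B + D = -C A^{-1} B + D.
det A = 20, so A^{-1} = (1/20)·adj(A) = [[-3/5, 1/5], [-7/10, 3/20]]
A^{-1} B = [7/5, 9/5]^T
C A^{-1} B = -6/5
G(0) = D - C A^{-1} B = 0 - (-6/5) = 6/5 ≈ 1.2000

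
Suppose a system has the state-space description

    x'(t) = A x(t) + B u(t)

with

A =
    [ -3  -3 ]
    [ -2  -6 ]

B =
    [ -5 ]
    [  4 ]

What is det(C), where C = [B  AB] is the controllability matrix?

AB = [[3], [-14]]
Controllability matrix C = [B  AB] = [[-5, 3], [4, -14]]
det(C) = (-5)·(-14) - 3·4 = 70 - 12 = 58
Since det(C) ≠ 0, rank(C) = 2 and the system is completely controllable.

58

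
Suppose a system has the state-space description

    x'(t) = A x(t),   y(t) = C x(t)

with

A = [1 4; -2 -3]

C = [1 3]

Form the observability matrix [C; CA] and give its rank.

CA = [[-5, -5]]
Observability matrix O = [C; CA] = [[1, 3], [-5, -5]]
det(O) = 1·(-5) - 3·(-5) = -5 - (-15) = 10 ≠ 0, so rank(O) = 2.
rank(O) = 2 = n, so the pair (A, C) is completely observable.

2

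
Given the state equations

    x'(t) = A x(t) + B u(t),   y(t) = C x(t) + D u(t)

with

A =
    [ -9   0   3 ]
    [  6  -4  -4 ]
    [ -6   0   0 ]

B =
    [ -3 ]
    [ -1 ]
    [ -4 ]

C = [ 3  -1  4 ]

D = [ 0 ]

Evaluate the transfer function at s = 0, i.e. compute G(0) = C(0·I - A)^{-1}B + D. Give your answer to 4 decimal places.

-5.7500

G(0) = C(-A)^{-1}B + D = -C A^{-1} B + D.
det A = -72, so A^{-1} = (1/-72)·adj(A) = [[0, 0, -1/6], [-1/3, -1/4, 1/4], [1/3, 0, -1/2]]
A^{-1} B = [2/3, 1/4, 1]^T
C A^{-1} B = 23/4
G(0) = D - C A^{-1} B = 0 - (23/4) = -23/4 ≈ -5.7500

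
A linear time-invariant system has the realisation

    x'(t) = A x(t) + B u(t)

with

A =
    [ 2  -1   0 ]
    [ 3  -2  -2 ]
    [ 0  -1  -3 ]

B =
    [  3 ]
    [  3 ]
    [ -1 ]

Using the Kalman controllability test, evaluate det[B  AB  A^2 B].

-22

AB = [[3], [5], [0]]
A^2B = [[1], [-1], [-5]]
Controllability matrix C = [B  AB  A^2B] = [[3, 3, 1], [3, 5, -1], [-1, 0, -5]]
Expanding along the first row, det(C) = 3·(5·(-5) - (-1)·0) - 3·(3·(-5) - (-1)·(-1)) + 1·(3·0 - 5·(-1)) = 3·(-25) - 3·(-16) + 1·5 = -22
Since det(C) ≠ 0, rank(C) = 3 and the system is completely controllable.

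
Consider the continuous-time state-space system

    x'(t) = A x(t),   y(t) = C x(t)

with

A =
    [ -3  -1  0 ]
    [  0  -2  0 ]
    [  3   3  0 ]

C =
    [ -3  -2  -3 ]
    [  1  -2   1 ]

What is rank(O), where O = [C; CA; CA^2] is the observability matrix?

2

CA = [[0, -2, 0], [0, 6, 0]]
CA^2 = [[0, 4, 0], [0, -12, 0]]
Observability matrix O = [C; CA; CA^2] = [[-3, -2, -3], [1, -2, 1], [0, -2, 0], [0, 6, 0], [0, 4, 0], [0, -12, 0]]
The columns c1, c2, c3 of O are linearly dependent: -c1 + c3 = 0 (check each entry), so rank(O) ≤ 2.
The 2×2 minor from rows 1, 2, columns 1, 2 is (-3)·(-2) - (-2)·1 = 6 - (-2) = 8 ≠ 0, so rank(O) = 2.
rank(O) = 2 < n = 3, so the pair (A, C) is not completely observable.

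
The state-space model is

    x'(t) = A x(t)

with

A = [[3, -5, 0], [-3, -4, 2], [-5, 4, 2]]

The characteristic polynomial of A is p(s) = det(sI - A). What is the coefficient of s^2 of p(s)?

-1

Expand det(sI - A) for the 3×3 matrix.
p(s) = s^3 - s^2 - 37s + 28.
(Check: constant term = det(-A) = (-1)^3 det A = 28; coefficient of s^2 = -tr A = -1.)
The coefficient of s^2 is -1.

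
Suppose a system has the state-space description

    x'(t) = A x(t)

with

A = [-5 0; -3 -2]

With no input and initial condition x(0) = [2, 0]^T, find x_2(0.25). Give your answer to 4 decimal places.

-0.6401

det(sI - A) = s^2 - (tr A)s + det A, with tr A = (-5) + (-2) = -7 and det A = (-5)·(-2) - 0·(-3) = 10 - 0 = 10.
So p(s) = det(sI - A) = s^2 + 7s + 10.
Factor s^2 + 7s + 10: two numbers with sum -7 and product 10 are -2 and -5, so s^2 + 7s + 10 = (s + 2)(s + 5).
Hence p(s) = (s + 2) (s + 5), with roots -5, -2.
The eigenvalues -5, -2 are distinct and real, so A is diagonalisable and x(t) = e^{At} x(0) = V diag(e^{λ_i t}) V^{-1} x(0), where the columns of V are the eigenvectors.
λ = -5: A - (-5)I = [[0, 0], [-3, 3]]. Row 2 gives (-3)·v1 + 3·v2 = 0, so take v_1 = [1, 1]^T.
λ = -2: A - (-2)I = [[-3, 0], [-3, 0]]. Row 1 gives (-3)·v1 + 0·v2 = 0, so take v_2 = [0, 1]^T.
V = [v_1 v_2] = [[1, 0], [1, 1]] has det V = 1, so V^{-1} = adj(V)/det V = [[1, 0], [-1, 1]].
Modal coordinates z(0) = V^{-1} x(0): 1·2 + 0·0 = 2; (-1)·2 + 1·0 = -2; so z(0) = [2, -2]^T.
x_2(t) = Σ_i (v_i)_2 · z_i(0) · e^{λ_i t} (row 2 of V times the modal terms).
x_2(0.25) = 1·2·e^{-5·0.25} + 1·(-2)·e^{-2·0.25} = 2·0.286505 + (-2)·0.606531 = -0.6401.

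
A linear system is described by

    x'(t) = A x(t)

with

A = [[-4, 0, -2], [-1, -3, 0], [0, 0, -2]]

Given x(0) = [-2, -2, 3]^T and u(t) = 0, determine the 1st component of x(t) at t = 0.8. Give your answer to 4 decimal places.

det(sI - A) = s^3 - (tr A)s^2 + (M11 + M22 + M33)s - det A, where Mii is the 2×2 principal minor of A obtained by deleting row i and column i.
tr A = (-4) + (-3) + (-2) = -9; M11 = (-3)·(-2) - 0·0 = 6 - 0 = 6; M22 = (-4)·(-2) - (-2)·0 = 8 - 0 = 8; M33 = (-4)·(-3) - 0·(-1) = 12 - 0 = 12; sum of minors = 26.
det A = (-4)·((-3)·(-2) - 0·0) - 0·((-1)·(-2) - 0·0) + (-2)·((-1)·0 - (-3)·0) = (-4)·6 - 0·2 + (-2)·0 = -24.
So p(s) = det(sI - A) = s^3 + 9s^2 + 26s + 24.
Rational-root test: any integer root divides 24. Testing small divisors, s = -2 works: p(-2) = -8 + 36 + (-52) + 24 = 0, so (s + 2) is a factor.
Dividing, p(s) = (s + 2)(s^2 + 7s + 12).
Factor s^2 + 7s + 12: two numbers with sum -7 and product 12 are -3 and -4, so s^2 + 7s + 12 = (s + 3)(s + 4).
Hence p(s) = (s + 2) (s + 3) (s + 4), with roots -4, -3, -2.
The eigenvalues -4, -3, -2 are distinct and real, so A is diagonalisable and x(t) = e^{At} x(0) = V diag(e^{λ_i t}) V^{-1} x(0), where the columns of V are the eigenvectors.
λ = -4: A - (-4)I = [[0, 0, -2], [-1, 1, 0], [0, 0, 2]]. v must be orthogonal to every row; (row 1) × (row 2) = [2, 2, 0], so take v_1 = [1, 1, 0]^T.
λ = -3: A - (-3)I = [[-1, 0, -2], [-1, 0, 0], [0, 0, 1]]. v must be orthogonal to every row; (row 1) × (row 2) = [0, 2, 0], so take v_2 = [0, 1, 0]^T.
λ = -2: A - (-2)I = [[-2, 0, -2], [-1, -1, 0], [0, 0, 0]]. v must be orthogonal to every row; (row 1) × (row 2) = [-2, 2, 2], so take v_3 = [-1, 1, 1]^T.
V = [v_1 v_2 v_3] = [[1, 0, -1], [1, 1, 1], [0, 0, 1]] has det V = 1, so V^{-1} = adj(V)/det V = [[1, 0, 1], [-1, 1, -2], [0, 0, 1]].
Modal coordinates z(0) = V^{-1} x(0): 1·(-2) + 0·(-2) + 1·3 = 1; (-1)·(-2) + 1·(-2) + (-2)·3 = -6; 0·(-2) + 0·(-2) + 1·3 = 3; so z(0) = [1, -6, 3]^T.
x_1(t) = Σ_i (v_i)_1 · z_i(0) · e^{λ_i t} (row 1 of V times the modal terms).
x_1(0.8) = 1·1·e^{-4·0.8} + 0·(-6)·e^{-3·0.8} + (-1)·3·e^{-2·0.8} = 1·0.040762 + 0·0.090718 + (-3)·0.201897 = -0.5649.

-0.5649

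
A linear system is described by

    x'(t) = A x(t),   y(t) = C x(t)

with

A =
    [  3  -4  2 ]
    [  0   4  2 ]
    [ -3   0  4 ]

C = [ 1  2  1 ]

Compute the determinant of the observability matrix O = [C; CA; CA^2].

CA = [[0, 4, 10]]
CA^2 = [[-30, 16, 48]]
Observability matrix O = [C; CA; CA^2] = [[1, 2, 1], [0, 4, 10], [-30, 16, 48]]
Expanding along the first row, det(O) = 1·(4·48 - 10·16) - 2·(0·48 - 10·(-30)) + 1·(0·16 - 4·(-30)) = 1·32 - 2·300 + 1·120 = -448
Since det(O) ≠ 0, rank(O) = 3 and the system is completely observable.

-448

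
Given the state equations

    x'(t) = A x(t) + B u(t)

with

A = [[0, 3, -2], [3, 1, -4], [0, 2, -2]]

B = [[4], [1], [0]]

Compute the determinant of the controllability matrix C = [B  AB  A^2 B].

AB = [[3], [13], [2]]
A^2B = [[35], [14], [22]]
Controllability matrix C = [B  AB  A^2B] = [[4, 3, 35], [1, 13, 14], [0, 2, 22]]
Expanding along the first row, det(C) = 4·(13·22 - 14·2) - 3·(1·22 - 14·0) + 35·(1·2 - 13·0) = 4·258 - 3·22 + 35·2 = 1036
Since det(C) ≠ 0, rank(C) = 3 and the system is completely controllable.

1036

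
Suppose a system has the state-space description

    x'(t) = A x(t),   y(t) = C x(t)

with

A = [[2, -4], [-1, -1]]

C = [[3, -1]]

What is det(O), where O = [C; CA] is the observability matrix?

CA = [[7, -11]]
Observability matrix O = [C; CA] = [[3, -1], [7, -11]]
det(O) = 3·(-11) - (-1)·7 = -33 - (-7) = -26
Since det(O) ≠ 0, rank(O) = 2 and the system is completely observable.

-26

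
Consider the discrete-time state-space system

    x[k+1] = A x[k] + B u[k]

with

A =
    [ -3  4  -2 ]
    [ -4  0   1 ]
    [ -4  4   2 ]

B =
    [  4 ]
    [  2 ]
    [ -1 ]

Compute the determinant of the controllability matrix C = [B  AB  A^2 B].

AB = [[-2], [-17], [-10]]
A^2B = [[-42], [-2], [-80]]
Controllability matrix C = [B  AB  A^2B] = [[4, -2, -42], [2, -17, -2], [-1, -10, -80]]
Expanding along the first row, det(C) = 4·((-17)·(-80) - (-2)·(-10)) - (-2)·(2·(-80) - (-2)·(-1)) + (-42)·(2·(-10) - (-17)·(-1)) = 4·1340 - (-2)·(-162) + (-42)·(-37) = 6590
Since det(C) ≠ 0, rank(C) = 3 and the system is completely controllable.

6590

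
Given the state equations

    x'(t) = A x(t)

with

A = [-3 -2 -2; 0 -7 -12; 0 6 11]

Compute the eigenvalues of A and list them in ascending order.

det(sI - A) = s^3 - (tr A)s^2 + (M11 + M22 + M33)s - det A, where Mii is the 2×2 principal minor of A obtained by deleting row i and column i.
tr A = (-3) + (-7) + 11 = 1; M11 = (-7)·11 - (-12)·6 = -77 - (-72) = -5; M22 = (-3)·11 - (-2)·0 = -33 - 0 = -33; M33 = (-3)·(-7) - (-2)·0 = 21 - 0 = 21; sum of minors = -17.
det A = (-3)·((-7)·11 - (-12)·6) - (-2)·(0·11 - (-12)·0) + (-2)·(0·6 - (-7)·0) = (-3)·(-5) - (-2)·0 + (-2)·0 = 15.
So p(s) = det(sI - A) = s^3 - s^2 - 17s - 15.
Rational-root test: any integer root divides -15. Testing small divisors, s = -1 works: p(-1) = -1 + (-1) + 17 + (-15) = 0, so (s + 1) is a factor.
Dividing, p(s) = (s + 1)(s^2 - 2s - 15).
Factor s^2 - 2s - 15: two numbers with sum 2 and product -15 are 5 and -3, so s^2 - 2s - 15 = (s - 5)(s + 3).
Hence p(s) = (s - 5) (s + 1) (s + 3), with roots -3, -1, 5.
At least one eigenvalue has non-negative real part, so the system is not asymptotically stable.

-3, -1, 5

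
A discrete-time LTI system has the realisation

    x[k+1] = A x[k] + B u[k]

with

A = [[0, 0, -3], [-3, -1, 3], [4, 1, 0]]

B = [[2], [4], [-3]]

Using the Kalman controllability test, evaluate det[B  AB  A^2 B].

AB = [[9], [-19], [12]]
A^2B = [[-36], [28], [17]]
Controllability matrix C = [B  AB  A^2B] = [[2, 9, -36], [4, -19, 28], [-3, 12, 17]]
Expanding along the first row, det(C) = 2·((-19)·17 - 28·12) - 9·(4·17 - 28·(-3)) + (-36)·(4·12 - (-19)·(-3)) = 2·(-659) - 9·152 + (-36)·(-9) = -2362
Since det(C) ≠ 0, rank(C) = 3 and the system is completely controllable.

-2362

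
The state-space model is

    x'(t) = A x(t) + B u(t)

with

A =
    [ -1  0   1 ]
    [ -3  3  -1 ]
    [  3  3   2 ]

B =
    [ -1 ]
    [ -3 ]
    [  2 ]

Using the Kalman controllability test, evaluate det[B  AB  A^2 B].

-917

AB = [[3], [-8], [-8]]
A^2B = [[-11], [-25], [-31]]
Controllability matrix C = [B  AB  A^2B] = [[-1, 3, -11], [-3, -8, -25], [2, -8, -31]]
Expanding along the first row, det(C) = (-1)·((-8)·(-31) - (-25)·(-8)) - 3·((-3)·(-31) - (-25)·2) + (-11)·((-3)·(-8) - (-8)·2) = (-1)·48 - 3·143 + (-11)·40 = -917
Since det(C) ≠ 0, rank(C) = 3 and the system is completely controllable.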